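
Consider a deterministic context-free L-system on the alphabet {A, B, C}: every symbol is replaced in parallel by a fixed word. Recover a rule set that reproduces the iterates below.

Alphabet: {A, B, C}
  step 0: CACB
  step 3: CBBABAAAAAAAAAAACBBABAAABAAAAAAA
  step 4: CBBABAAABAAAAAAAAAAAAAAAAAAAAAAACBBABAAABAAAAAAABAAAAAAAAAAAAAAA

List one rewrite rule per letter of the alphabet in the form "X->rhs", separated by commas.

  step 3 ⇒ step 4: CBBABAAAAAAAAAAACBBABAAABAAAAAAA ⇒ CB·BA·BA·AA·BA·AA·AA·AA·AA·AA·AA·AA·AA·AA·AA·AA·CB·BA·BA·AA·BA·AA·AA·AA·BA·AA·AA·AA·AA·AA·AA·AA
    A ↦ AA
    B ↦ BA
    C ↦ CB

A->AA, B->BA, C->CB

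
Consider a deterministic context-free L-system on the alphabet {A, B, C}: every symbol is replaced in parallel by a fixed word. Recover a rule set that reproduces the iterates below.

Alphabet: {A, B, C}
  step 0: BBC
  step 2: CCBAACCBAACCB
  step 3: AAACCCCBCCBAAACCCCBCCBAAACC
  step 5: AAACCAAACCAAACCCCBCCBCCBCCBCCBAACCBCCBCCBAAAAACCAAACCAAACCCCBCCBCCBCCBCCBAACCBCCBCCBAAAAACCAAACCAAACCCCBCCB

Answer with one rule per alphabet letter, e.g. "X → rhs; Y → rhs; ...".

  step 2 ⇒ step 3: CCBAACCBAACCB ⇒ A·A·ACC·CCB·CCB·A·A·ACC·CCB·CCB·A·A·ACC
    A ↦ CCB
    B ↦ ACC
    C ↦ A

A->CCB, B->ACC, C->A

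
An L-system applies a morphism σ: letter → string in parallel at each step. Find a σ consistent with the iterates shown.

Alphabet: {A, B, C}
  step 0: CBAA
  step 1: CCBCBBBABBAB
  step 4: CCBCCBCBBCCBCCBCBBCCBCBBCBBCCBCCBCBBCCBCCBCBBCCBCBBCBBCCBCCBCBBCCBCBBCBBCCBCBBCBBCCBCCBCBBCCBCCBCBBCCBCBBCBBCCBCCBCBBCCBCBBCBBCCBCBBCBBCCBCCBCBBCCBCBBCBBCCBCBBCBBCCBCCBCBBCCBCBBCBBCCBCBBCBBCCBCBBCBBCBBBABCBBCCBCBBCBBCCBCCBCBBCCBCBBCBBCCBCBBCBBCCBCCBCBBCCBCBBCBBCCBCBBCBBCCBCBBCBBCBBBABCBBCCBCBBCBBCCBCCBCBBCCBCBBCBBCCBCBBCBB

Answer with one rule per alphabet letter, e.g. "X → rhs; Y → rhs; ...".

  step 0 ⇒ step 1: CBAA ⇒ CCB·CBB·BAB·BAB
    A ↦ BAB
    B ↦ CBB
    C ↦ CCB

A->BAB, B->CBB, C->CCB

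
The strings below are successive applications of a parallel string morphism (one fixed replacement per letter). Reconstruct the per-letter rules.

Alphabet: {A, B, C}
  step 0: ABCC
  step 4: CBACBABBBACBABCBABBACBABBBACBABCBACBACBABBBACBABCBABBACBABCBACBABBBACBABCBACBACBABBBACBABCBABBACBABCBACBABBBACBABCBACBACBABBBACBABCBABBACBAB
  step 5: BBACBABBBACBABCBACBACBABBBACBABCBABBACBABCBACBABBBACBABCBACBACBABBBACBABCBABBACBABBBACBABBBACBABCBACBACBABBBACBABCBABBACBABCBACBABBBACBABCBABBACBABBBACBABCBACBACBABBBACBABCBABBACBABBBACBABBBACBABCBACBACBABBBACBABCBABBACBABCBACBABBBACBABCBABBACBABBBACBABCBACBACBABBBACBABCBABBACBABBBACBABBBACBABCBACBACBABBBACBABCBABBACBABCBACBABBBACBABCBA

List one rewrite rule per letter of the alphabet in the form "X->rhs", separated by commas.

A->B, B->CBA, C->BBA

  step 4 ⇒ step 5: CBACBABBBACBABCBABBACBABBBACBABCBACBACBABBBACBABCBABBACBABCBACBABBBACBABCBACBACBABBBACBABCBABBACBABCBACBABBBACBABCBACBACBABBBACBABCBABBACBAB ⇒ BBA·CBA·B·BBA·CBA·B·CBA·CBA·CBA·B·BBA·CBA·B·CBA·BBA·CBA·B·CBA·CBA·B·BBA·CBA·B·CBA·CBA·CBA·B·BBA·CBA·B·CBA·BBA·CBA·B·BBA·CBA·B·BBA·CBA·B·CBA·CBA·CBA·B·BBA·CBA·B·CBA·BBA·CBA·B·CBA·CBA·B·BBA·CBA·B·CBA·BBA·CBA·B·BBA·CBA·B·CBA·CBA·CBA·B·BBA·CBA·B·CBA·BBA·CBA·B·BBA·CBA·B·BBA·CBA·B·CBA·CBA·CBA·B·BBA·CBA·B·CBA·BBA·CBA·B·CBA·CBA·B·BBA·CBA·B·CBA·BBA·CBA·B·BBA·CBA·B·CBA·CBA·CBA·B·BBA·CBA·B·CBA·BBA·CBA·B·BBA·CBA·B·BBA·CBA·B·CBA·CBA·CBA·B·BBA·CBA·B·CBA·BBA·CBA·B·CBA·CBA·B·BBA·CBA·B·CBA
    A ↦ B
    B ↦ CBA
    C ↦ BBA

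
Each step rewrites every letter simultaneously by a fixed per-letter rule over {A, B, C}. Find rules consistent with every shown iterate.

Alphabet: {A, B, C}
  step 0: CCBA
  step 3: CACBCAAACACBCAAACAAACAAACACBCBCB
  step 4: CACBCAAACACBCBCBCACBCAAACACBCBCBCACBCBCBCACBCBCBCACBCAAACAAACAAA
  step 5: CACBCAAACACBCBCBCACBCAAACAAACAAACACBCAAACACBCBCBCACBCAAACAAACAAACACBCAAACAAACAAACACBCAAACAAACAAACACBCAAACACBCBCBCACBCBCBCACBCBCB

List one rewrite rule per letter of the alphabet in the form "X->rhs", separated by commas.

  step 4 ⇒ step 5: CACBCAAACACBCBCBCACBCAAACACBCBCBCACBCBCBCACBCBCBCACBCAAACAAACAAA ⇒ CA·CB·CA·AA·CA·CB·CB·CB·CA·CB·CA·AA·CA·AA·CA·AA·CA·CB·CA·AA·CA·CB·CB·CB·CA·CB·CA·AA·CA·AA·CA·AA·CA·CB·CA·AA·CA·AA·CA·AA·CA·CB·CA·AA·CA·AA·CA·AA·CA·CB·CA·AA·CA·CB·CB·CB·CA·CB·CB·CB·CA·CB·CB·CB
    A ↦ CB
    B ↦ AA
    C ↦ CA

A->CB, B->AA, C->CA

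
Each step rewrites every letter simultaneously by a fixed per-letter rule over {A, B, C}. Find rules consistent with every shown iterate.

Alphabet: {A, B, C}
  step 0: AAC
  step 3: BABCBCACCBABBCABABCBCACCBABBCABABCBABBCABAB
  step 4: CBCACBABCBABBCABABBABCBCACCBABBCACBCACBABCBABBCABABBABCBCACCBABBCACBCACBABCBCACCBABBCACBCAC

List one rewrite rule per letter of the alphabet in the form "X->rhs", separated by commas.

A->BCA, B->C, C->BAB

  step 3 ⇒ step 4: BABCBCACCBABBCABABCBCACCBABBCABABCBABBCABAB ⇒ C·BCA·C·BAB·C·BAB·BCA·BAB·BAB·C·BCA·C·C·BAB·BCA·C·BCA·C·BAB·C·BAB·BCA·BAB·BAB·C·BCA·C·C·BAB·BCA·C·BCA·C·BAB·C·BCA·C·C·BAB·BCA·C·BCA·C
    A ↦ BCA
    B ↦ C
    C ↦ BAB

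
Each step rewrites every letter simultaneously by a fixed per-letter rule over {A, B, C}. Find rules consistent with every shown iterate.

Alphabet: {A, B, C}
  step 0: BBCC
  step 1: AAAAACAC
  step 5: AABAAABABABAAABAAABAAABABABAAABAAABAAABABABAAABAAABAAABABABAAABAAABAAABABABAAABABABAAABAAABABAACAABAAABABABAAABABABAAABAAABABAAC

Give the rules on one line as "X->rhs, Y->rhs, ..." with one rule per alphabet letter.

  step 0 ⇒ step 1: BBCC ⇒ AA·AA·AC·AC
    B ↦ AA
    C ↦ AC
    A ↦ BA  (constrained at step 1)

A->BA, B->AA, C->AC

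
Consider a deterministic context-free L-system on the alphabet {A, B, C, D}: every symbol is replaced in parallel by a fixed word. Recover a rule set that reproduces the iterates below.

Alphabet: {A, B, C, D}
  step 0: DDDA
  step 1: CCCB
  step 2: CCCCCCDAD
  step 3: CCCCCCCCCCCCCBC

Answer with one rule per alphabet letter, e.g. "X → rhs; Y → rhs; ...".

  step 2 ⇒ step 3: CCCCCCDAD ⇒ CC·CC·CC·CC·CC·CC·C·B·C
    A ↦ B
    C ↦ CC
    D ↦ C
  step 1 ⇒ step 2: CCCB ⇒ CC·CC·CC·DAD
    B ↦ DAD

A->B, B->DAD, C->CC, D->C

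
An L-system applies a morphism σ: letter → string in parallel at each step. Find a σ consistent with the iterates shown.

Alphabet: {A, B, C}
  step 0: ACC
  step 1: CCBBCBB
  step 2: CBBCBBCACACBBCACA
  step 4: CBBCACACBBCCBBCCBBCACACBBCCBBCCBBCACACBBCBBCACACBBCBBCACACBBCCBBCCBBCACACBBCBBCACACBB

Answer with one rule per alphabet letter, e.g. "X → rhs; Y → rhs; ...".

A->C, B->CA, C->CBB

  step 1 ⇒ step 2: CCBBCBB ⇒ CBB·CBB·CA·CA·CBB·CA·CA
    B ↦ CA
    C ↦ CBB
  step 0 ⇒ step 1: ACC ⇒ C·CBB·CBB
    A ↦ C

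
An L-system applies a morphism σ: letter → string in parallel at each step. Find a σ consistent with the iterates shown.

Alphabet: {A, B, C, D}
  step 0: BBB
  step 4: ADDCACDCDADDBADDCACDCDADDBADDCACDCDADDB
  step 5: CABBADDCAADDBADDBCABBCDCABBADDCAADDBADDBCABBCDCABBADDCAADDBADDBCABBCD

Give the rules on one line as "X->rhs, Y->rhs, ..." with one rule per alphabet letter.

A->CA, B->CD, C->ADD, D->B

  step 4 ⇒ step 5: ADDCACDCDADDBADDCACDCDADDBADDCACDCDADDB ⇒ CA·B·B·ADD·CA·ADD·B·ADD·B·CA·B·B·CD·CA·B·B·ADD·CA·ADD·B·ADD·B·CA·B·B·CD·CA·B·B·ADD·CA·ADD·B·ADD·B·CA·B·B·CD
    A ↦ CA
    B ↦ CD
    C ↦ ADD
    D ↦ B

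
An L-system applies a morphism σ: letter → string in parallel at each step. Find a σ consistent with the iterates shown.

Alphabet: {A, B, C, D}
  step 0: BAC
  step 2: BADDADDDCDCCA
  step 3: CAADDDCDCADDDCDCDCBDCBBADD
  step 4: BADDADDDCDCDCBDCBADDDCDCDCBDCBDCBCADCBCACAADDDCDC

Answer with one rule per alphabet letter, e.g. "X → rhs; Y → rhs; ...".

  step 3 ⇒ step 4: CAADDDCDCADDDCDCDCBDCBBADD ⇒ B·ADD·ADD·DC·DC·DC·B·DC·B·ADD·DC·DC·DC·B·DC·B·DC·B·CA·DC·B·CA·CA·ADD·DC·DC
    A ↦ ADD
    B ↦ CA
    C ↦ B
    D ↦ DC

A->ADD, B->CA, C->B, D->DC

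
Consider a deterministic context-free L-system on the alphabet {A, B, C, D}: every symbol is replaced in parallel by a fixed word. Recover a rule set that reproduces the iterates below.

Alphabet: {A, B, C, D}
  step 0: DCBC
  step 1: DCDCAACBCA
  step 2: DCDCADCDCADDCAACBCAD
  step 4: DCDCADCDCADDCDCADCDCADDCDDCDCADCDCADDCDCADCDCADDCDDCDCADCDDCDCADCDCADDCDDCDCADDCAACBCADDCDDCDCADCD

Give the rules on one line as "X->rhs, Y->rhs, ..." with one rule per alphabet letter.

  step 1 ⇒ step 2: DCDCAACBCA ⇒ DCD·CA·DCD·CA·D·D·CA·ACB·CA·D
    A ↦ D
    B ↦ ACB
    C ↦ CA
    D ↦ DCD

A->D, B->ACB, C->CA, D->DCD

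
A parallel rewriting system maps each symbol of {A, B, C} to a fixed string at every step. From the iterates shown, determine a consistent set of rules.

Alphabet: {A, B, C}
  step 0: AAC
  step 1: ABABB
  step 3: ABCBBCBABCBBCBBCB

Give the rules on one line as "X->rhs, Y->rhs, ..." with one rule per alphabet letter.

A->AB, B->CB, C->B

  step 0 ⇒ step 1: AAC ⇒ AB·AB·B
    A ↦ AB
    C ↦ B
    B ↦ CB  (constrained at step 1)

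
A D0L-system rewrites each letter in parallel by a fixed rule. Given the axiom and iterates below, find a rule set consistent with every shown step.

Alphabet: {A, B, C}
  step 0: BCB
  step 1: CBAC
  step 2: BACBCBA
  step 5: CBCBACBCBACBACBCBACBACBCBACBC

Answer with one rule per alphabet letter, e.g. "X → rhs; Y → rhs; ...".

A->BC, B->C, C->BA

  step 1 ⇒ step 2: CBAC ⇒ BA·C·BC·BA
    A ↦ BC
    B ↦ C
    C ↦ BA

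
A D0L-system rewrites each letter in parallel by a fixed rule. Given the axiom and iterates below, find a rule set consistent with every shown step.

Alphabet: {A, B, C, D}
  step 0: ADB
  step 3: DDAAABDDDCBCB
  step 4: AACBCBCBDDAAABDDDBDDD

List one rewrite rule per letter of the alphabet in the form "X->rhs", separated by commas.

A->CB, B->DD, C->BD, D->A

  step 3 ⇒ step 4: DDAAABDDDCBCB ⇒ A·A·CB·CB·CB·DD·A·A·A·BD·DD·BD·DD
    A ↦ CB
    B ↦ DD
    C ↦ BD
    D ↦ A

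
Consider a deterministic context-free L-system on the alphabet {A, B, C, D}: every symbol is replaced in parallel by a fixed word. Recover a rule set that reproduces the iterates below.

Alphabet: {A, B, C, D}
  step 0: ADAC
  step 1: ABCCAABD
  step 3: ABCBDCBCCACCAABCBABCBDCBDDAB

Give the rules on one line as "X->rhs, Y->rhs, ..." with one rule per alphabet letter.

A->AB, B->CB, C->D, D->CCA

  step 0 ⇒ step 1: ADAC ⇒ AB·CCA·AB·D
    A ↦ AB
    C ↦ D
    D ↦ CCA
    B ↦ CB  (constrained at step 1)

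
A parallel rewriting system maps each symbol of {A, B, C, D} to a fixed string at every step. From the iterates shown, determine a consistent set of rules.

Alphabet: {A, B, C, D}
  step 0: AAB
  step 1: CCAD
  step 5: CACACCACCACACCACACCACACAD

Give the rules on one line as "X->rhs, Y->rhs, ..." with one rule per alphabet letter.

  step 0 ⇒ step 1: AAB ⇒ C·C·AD
    A ↦ C
    B ↦ AD
    C ↦ AC  (constrained at step 1)
    D ↦ B  (constrained at step 1)

A->C, B->AD, C->AC, D->B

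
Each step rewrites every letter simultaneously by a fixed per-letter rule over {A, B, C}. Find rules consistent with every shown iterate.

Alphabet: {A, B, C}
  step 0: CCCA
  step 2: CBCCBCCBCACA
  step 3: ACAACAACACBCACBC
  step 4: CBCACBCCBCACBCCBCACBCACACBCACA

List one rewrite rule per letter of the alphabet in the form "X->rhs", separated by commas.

A->CBC, B->C, C->A

  step 3 ⇒ step 4: ACAACAACACBCACBC ⇒ CBC·A·CBC·CBC·A·CBC·CBC·A·CBC·A·C·A·CBC·A·C·A
    A ↦ CBC
    B ↦ C
    C ↦ A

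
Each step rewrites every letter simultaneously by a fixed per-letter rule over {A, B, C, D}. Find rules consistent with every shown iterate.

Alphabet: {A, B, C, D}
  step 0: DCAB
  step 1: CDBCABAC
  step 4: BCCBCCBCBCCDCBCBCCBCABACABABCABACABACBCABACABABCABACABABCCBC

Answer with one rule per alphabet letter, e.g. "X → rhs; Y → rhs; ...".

  step 0 ⇒ step 1: DCAB ⇒ CD·BC·ABA·C
    A ↦ ABA
    B ↦ C
    C ↦ BC
    D ↦ CD

A->ABA, B->C, C->BC, D->CD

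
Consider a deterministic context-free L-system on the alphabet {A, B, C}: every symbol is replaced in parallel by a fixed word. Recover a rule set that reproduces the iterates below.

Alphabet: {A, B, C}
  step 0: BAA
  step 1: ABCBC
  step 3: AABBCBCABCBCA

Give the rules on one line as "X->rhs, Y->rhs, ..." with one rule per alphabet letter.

A->BC, B->A, C->AB

  step 0 ⇒ step 1: BAA ⇒ A·BC·BC
    A ↦ BC
    B ↦ A
    C ↦ AB  (constrained at step 1)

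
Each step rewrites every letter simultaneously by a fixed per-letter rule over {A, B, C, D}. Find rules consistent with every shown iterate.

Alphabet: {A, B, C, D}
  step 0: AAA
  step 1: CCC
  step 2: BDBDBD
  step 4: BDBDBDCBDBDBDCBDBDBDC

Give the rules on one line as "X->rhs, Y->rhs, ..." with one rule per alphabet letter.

  step 1 ⇒ step 2: CCC ⇒ BD·BD·BD
    C ↦ BD
  step 0 ⇒ step 1: AAA ⇒ C·C·C
    A ↦ C
    B ↦ CCC  (constrained at step 2)
    D ↦ A  (constrained at step 2)

A->C, B->CCC, C->BD, D->A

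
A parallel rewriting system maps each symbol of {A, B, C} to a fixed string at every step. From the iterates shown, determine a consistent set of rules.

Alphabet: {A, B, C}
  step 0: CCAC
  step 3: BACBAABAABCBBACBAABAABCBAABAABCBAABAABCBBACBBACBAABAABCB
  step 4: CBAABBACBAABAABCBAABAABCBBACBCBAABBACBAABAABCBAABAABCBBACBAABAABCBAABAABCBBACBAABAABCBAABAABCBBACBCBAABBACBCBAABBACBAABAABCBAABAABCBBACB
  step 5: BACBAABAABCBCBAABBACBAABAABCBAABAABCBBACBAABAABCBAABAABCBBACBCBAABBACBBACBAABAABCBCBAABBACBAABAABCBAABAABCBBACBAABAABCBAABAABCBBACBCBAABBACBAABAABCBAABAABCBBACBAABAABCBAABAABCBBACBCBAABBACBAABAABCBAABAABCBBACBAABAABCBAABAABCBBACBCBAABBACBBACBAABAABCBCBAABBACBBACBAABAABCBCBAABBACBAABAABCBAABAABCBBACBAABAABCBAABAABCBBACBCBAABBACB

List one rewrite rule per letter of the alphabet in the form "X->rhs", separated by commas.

  step 4 ⇒ step 5: CBAABBACBAABAABCBAABAABCBBACBCBAABBACBAABAABCBAABAABCBBACBAABAABCBAABAABCBBACBAABAABCBAABAABCBBACBCBAABBACBCBAABBACBAABAABCBAABAABCBBACB ⇒ BA·CB·AAB·AAB·CB·CB·AAB·BA·CB·AAB·AAB·CB·AAB·AAB·CB·BA·CB·AAB·AAB·CB·AAB·AAB·CB·BA·CB·CB·AAB·BA·CB·BA·CB·AAB·AAB·CB·CB·AAB·BA·CB·AAB·AAB·CB·AAB·AAB·CB·BA·CB·AAB·AAB·CB·AAB·AAB·CB·BA·CB·CB·AAB·BA·CB·AAB·AAB·CB·AAB·AAB·CB·BA·CB·AAB·AAB·CB·AAB·AAB·CB·BA·CB·CB·AAB·BA·CB·AAB·AAB·CB·AAB·AAB·CB·BA·CB·AAB·AAB·CB·AAB·AAB·CB·BA·CB·CB·AAB·BA·CB·BA·CB·AAB·AAB·CB·CB·AAB·BA·CB·BA·CB·AAB·AAB·CB·CB·AAB·BA·CB·AAB·AAB·CB·AAB·AAB·CB·BA·CB·AAB·AAB·CB·AAB·AAB·CB·BA·CB·CB·AAB·BA·CB
    A ↦ AAB
    B ↦ CB
    C ↦ BA

A->AAB, B->CB, C->BA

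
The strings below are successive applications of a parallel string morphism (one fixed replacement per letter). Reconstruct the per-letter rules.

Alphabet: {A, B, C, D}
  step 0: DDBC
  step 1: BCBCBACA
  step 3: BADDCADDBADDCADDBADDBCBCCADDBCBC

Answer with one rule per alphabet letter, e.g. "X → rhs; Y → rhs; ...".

  step 0 ⇒ step 1: DDBC ⇒ BC·BC·BA·CA
    B ↦ BA
    C ↦ CA
    D ↦ BC
    A ↦ DD  (constrained at step 1)

A->DD, B->BA, C->CA, D->BC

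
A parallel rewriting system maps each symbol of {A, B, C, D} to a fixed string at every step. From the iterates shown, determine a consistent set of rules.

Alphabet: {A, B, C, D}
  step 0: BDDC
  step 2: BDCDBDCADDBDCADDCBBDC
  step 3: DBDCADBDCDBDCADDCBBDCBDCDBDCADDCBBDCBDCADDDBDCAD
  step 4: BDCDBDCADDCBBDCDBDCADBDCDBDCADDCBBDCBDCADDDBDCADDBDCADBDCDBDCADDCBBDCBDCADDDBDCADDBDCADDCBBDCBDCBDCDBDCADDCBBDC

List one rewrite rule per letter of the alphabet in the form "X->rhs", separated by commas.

A->DCB, B->D, C->AD, D->BDC

  step 3 ⇒ step 4: DBDCADBDCDBDCADDCBBDCBDCDBDCADDCBBDCBDCADDDBDCAD ⇒ BDC·D·BDC·AD·DCB·BDC·D·BDC·AD·BDC·D·BDC·AD·DCB·BDC·BDC·AD·D·D·BDC·AD·D·BDC·AD·BDC·D·BDC·AD·DCB·BDC·BDC·AD·D·D·BDC·AD·D·BDC·AD·DCB·BDC·BDC·BDC·D·BDC·AD·DCB·BDC
    A ↦ DCB
    B ↦ D
    C ↦ AD
    D ↦ BDC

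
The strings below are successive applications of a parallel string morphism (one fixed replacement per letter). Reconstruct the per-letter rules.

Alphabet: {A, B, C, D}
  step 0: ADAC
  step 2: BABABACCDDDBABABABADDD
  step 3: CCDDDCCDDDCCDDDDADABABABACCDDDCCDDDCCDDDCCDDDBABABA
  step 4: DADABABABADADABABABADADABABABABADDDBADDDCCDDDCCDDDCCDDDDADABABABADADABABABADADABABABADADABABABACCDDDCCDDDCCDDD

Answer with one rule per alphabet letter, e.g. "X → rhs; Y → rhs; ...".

  step 3 ⇒ step 4: CCDDDCCDDDCCDDDDADABABABACCDDDCCDDDCCDDDCCDDDBABABA ⇒ DA·DA·BA·BA·BA·DA·DA·BA·BA·BA·DA·DA·BA·BA·BA·BA·DDD·BA·DDD·CC·DDD·CC·DDD·CC·DDD·DA·DA·BA·BA·BA·DA·DA·BA·BA·BA·DA·DA·BA·BA·BA·DA·DA·BA·BA·BA·CC·DDD·CC·DDD·CC·DDD
    A ↦ DDD
    B ↦ CC
    C ↦ DA
    D ↦ BA

A->DDD, B->CC, C->DA, D->BA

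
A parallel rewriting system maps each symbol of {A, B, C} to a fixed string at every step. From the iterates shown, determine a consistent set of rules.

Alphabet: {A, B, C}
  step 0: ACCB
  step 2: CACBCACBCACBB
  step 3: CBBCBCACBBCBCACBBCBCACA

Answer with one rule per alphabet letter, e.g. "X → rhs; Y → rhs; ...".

A->B, B->CA, C->CB

  step 2 ⇒ step 3: CACBCACBCACBB ⇒ CB·B·CB·CA·CB·B·CB·CA·CB·B·CB·CA·CA
    A ↦ B
    B ↦ CA
    C ↦ CB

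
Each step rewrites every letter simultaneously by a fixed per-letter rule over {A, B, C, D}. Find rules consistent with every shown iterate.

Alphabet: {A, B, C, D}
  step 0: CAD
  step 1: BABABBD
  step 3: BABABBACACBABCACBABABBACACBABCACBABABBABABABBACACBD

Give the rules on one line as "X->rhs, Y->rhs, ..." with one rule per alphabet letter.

A->BAB, B->CAC, C->BA, D->BD

  step 0 ⇒ step 1: CAD ⇒ BA·BAB·BD
    A ↦ BAB
    C ↦ BA
    D ↦ BD
    B ↦ CAC  (constrained at step 1)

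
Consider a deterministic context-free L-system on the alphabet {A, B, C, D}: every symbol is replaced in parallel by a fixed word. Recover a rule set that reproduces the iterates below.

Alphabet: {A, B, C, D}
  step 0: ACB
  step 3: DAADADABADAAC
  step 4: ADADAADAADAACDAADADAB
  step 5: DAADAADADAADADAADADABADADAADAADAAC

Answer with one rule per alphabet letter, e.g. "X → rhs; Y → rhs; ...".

A->DA, B->AC, C->B, D->A

  step 4 ⇒ step 5: ADADAADAADAACDAADADAB ⇒ DA·A·DA·A·DA·DA·A·DA·DA·A·DA·DA·B·A·DA·DA·A·DA·A·DA·AC
    A ↦ DA
    B ↦ AC
    C ↦ B
    D ↦ A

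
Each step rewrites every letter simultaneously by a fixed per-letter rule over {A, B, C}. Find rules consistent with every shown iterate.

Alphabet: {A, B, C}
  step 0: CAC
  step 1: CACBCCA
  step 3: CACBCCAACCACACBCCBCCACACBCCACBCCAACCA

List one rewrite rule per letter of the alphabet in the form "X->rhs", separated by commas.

A->CBC, B->AC, C->CA

  step 0 ⇒ step 1: CAC ⇒ CA·CBC·CA
    A ↦ CBC
    C ↦ CA
    B ↦ AC  (constrained at step 1)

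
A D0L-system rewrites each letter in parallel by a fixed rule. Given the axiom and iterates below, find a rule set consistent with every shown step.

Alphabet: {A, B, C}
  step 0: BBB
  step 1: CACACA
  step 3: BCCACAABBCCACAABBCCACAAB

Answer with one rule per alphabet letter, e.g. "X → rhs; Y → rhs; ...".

A->BC, B->CA, C->AB

  step 0 ⇒ step 1: BBB ⇒ CA·CA·CA
    B ↦ CA
    A ↦ BC  (constrained at step 1)
    C ↦ AB  (constrained at step 1)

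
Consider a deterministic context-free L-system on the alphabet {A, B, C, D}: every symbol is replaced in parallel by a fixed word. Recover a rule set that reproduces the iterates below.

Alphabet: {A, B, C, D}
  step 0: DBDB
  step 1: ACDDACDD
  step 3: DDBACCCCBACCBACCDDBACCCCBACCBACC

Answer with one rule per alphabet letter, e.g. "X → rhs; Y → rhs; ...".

  step 0 ⇒ step 1: DBDB ⇒ AC·DD·AC·DD
    B ↦ DD
    D ↦ AC
    A ↦ BA  (constrained at step 1)
    C ↦ CC  (constrained at step 1)

A->BA, B->DD, C->CC, D->AC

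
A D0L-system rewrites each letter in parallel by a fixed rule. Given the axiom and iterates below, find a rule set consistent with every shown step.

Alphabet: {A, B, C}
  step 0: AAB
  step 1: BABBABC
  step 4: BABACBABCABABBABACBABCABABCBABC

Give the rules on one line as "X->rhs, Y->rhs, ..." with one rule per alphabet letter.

A->BAB, B->C, C->A

  step 0 ⇒ step 1: AAB ⇒ BAB·BAB·C
    A ↦ BAB
    B ↦ C
    C ↦ A  (constrained at step 1)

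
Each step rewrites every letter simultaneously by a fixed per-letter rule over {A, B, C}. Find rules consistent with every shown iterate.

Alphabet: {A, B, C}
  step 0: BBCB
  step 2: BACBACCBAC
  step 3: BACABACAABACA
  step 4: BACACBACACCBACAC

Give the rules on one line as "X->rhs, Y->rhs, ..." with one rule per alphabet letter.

A->C, B->BA, C->A

  step 3 ⇒ step 4: BACABACAABACA ⇒ BA·C·A·C·BA·C·A·C·C·BA·C·A·C
    A ↦ C
    B ↦ BA
    C ↦ A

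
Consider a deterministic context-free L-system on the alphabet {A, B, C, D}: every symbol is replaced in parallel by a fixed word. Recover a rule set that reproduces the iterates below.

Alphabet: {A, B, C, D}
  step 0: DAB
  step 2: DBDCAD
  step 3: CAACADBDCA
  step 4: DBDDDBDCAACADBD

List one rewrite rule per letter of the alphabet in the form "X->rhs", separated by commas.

  step 3 ⇒ step 4: CAACADBDCA ⇒ DB·D·D·DB·D·CA·A·CA·DB·D
    A ↦ D
    B ↦ A
    C ↦ DB
    D ↦ CA

A->D, B->A, C->DB, D->CA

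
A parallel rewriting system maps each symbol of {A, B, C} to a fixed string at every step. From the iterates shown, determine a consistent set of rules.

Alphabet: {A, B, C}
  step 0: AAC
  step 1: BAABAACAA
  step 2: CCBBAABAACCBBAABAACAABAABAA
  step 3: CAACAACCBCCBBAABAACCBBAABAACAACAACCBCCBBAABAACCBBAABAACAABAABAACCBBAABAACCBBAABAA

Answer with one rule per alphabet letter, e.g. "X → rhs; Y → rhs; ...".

  step 2 ⇒ step 3: CCBBAABAACCBBAABAACAABAABAA ⇒ CAA·CAA·CCB·CCB·BAA·BAA·CCB·BAA·BAA·CAA·CAA·CCB·CCB·BAA·BAA·CCB·BAA·BAA·CAA·BAA·BAA·CCB·BAA·BAA·CCB·BAA·BAA
    A ↦ BAA
    B ↦ CCB
    C ↦ CAA

A->BAA, B->CCB, C->CAA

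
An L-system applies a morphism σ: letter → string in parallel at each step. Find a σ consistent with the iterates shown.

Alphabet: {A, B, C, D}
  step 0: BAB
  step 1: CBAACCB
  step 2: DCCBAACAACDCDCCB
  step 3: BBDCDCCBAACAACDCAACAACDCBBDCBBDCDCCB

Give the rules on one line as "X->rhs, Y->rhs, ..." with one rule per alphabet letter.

  step 2 ⇒ step 3: DCCBAACAACDCDCCB ⇒ BB·DC·DC·CB·AAC·AAC·DC·AAC·AAC·DC·BB·DC·BB·DC·DC·CB
    A ↦ AAC
    B ↦ CB
    C ↦ DC
    D ↦ BB

A->AAC, B->CB, C->DC, D->BB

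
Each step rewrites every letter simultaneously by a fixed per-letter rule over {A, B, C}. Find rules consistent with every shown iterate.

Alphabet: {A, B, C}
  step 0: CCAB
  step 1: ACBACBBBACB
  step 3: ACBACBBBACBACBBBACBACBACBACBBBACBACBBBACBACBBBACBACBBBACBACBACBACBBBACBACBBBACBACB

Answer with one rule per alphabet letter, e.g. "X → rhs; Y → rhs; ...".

A->BB, B->ACB, C->ACB

  step 0 ⇒ step 1: CCAB ⇒ ACB·ACB·BB·ACB
    A ↦ BB
    B ↦ ACB
    C ↦ ACB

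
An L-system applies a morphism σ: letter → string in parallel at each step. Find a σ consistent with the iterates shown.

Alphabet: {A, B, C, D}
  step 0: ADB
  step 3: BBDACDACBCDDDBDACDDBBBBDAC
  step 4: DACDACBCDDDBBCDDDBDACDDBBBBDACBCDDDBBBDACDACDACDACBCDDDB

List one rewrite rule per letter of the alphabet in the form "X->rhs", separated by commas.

A->CD, B->DAC, C->DDB, D->B

  step 3 ⇒ step 4: BBDACDACBCDDDBDACDDBBBBDAC ⇒ DAC·DAC·B·CD·DDB·B·CD·DDB·DAC·DDB·B·B·B·DAC·B·CD·DDB·B·B·DAC·DAC·DAC·DAC·B·CD·DDB
    A ↦ CD
    B ↦ DAC
    C ↦ DDB
    D ↦ B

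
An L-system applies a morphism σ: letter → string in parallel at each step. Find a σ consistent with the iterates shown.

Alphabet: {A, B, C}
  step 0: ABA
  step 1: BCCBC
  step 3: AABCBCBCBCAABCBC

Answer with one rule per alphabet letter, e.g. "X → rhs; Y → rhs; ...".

  step 0 ⇒ step 1: ABA ⇒ BC·C·BC
    A ↦ BC
    B ↦ C
    C ↦ AA  (constrained at step 1)

A->BC, B->C, C->AA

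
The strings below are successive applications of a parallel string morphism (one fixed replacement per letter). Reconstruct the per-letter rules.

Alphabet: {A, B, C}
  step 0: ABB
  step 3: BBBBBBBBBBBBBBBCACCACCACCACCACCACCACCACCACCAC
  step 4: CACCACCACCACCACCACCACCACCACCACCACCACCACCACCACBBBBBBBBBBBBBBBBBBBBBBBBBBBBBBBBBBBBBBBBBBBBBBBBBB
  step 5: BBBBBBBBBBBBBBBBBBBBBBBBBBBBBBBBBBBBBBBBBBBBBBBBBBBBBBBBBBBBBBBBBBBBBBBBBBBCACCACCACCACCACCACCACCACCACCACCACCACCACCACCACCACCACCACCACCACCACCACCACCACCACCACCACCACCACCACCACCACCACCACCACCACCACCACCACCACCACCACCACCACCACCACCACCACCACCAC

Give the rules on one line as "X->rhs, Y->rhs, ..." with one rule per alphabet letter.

  step 4 ⇒ step 5: CACCACCACCACCACCACCACCACCACCACCACCACCACCACCACBBBBBBBBBBBBBBBBBBBBBBBBBBBBBBBBBBBBBBBBBBBBBBBBBB ⇒ B·BBB·B·B·BBB·B·B·BBB·B·B·BBB·B·B·BBB·B·B·BBB·B·B·BBB·B·B·BBB·B·B·BBB·B·B·BBB·B·B·BBB·B·B·BBB·B·B·BBB·B·B·BBB·B·B·BBB·B·CAC·CAC·CAC·CAC·CAC·CAC·CAC·CAC·CAC·CAC·CAC·CAC·CAC·CAC·CAC·CAC·CAC·CAC·CAC·CAC·CAC·CAC·CAC·CAC·CAC·CAC·CAC·CAC·CAC·CAC·CAC·CAC·CAC·CAC·CAC·CAC·CAC·CAC·CAC·CAC·CAC·CAC·CAC·CAC·CAC·CAC·CAC·CAC·CAC·CAC
    A ↦ BBB
    B ↦ CAC
    C ↦ B

A->BBB, B->CAC, C->B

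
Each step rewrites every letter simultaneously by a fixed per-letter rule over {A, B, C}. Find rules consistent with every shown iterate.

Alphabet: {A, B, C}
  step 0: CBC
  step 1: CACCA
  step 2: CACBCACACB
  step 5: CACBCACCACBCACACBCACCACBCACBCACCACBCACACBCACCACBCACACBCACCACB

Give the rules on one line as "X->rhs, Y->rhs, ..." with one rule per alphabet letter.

A->CB, B->C, C->CA

  step 1 ⇒ step 2: CACCA ⇒ CA·CB·CA·CA·CB
    A ↦ CB
    C ↦ CA
  step 0 ⇒ step 1: CBC ⇒ CA·C·CA
    B ↦ C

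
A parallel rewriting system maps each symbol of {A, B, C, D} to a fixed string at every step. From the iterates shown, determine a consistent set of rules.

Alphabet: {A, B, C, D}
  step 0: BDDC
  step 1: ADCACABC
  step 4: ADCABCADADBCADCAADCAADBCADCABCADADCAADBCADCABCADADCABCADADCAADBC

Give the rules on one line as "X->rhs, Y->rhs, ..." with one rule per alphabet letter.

A->AD, B->AD, C->BC, D->CA

  step 0 ⇒ step 1: BDDC ⇒ AD·CA·CA·BC
    B ↦ AD
    C ↦ BC
    D ↦ CA
    A ↦ AD  (constrained at step 1)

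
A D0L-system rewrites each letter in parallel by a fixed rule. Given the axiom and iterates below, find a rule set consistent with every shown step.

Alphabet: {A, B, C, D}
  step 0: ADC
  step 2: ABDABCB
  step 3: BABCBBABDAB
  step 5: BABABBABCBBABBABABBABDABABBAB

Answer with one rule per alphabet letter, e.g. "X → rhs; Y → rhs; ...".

A->B, B->AB, C->D, D->CB

  step 2 ⇒ step 3: ABDABCB ⇒ B·AB·CB·B·AB·D·AB
    A ↦ B
    B ↦ AB
    C ↦ D
    D ↦ CB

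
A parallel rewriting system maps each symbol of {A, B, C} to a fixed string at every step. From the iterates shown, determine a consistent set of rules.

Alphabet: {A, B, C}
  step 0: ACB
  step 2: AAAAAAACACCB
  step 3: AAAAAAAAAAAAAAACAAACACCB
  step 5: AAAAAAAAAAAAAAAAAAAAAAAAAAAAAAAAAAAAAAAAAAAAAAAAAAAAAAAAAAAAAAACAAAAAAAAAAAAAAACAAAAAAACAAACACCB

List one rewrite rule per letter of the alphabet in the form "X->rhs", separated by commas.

A->AA, B->CB, C->AC

  step 2 ⇒ step 3: AAAAAAACACCB ⇒ AA·AA·AA·AA·AA·AA·AA·AC·AA·AC·AC·CB
    A ↦ AA
    B ↦ CB
    C ↦ AC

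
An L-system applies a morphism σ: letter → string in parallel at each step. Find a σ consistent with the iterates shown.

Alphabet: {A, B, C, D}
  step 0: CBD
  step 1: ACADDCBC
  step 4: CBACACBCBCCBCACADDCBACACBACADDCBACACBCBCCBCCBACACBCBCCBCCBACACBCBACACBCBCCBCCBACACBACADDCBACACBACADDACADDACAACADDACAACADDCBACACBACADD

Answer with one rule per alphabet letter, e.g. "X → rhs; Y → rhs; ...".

  step 0 ⇒ step 1: CBD ⇒ ACA·DD·CBC
    B ↦ DD
    C ↦ ACA
    D ↦ CBC
    A ↦ CB  (constrained at step 1)

A->CB, B->DD, C->ACA, D->CBC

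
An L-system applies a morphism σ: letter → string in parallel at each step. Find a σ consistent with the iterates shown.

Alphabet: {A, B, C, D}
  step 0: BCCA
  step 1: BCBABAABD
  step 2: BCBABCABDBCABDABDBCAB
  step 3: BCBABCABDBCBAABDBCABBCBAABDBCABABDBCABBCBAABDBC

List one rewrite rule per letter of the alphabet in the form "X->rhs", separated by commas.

A->ABD, B->BC, C->BA, D->AB

  step 2 ⇒ step 3: BCBABCABDBCABDABDBCAB ⇒ BC·BA·BC·ABD·BC·BA·ABD·BC·AB·BC·BA·ABD·BC·AB·ABD·BC·AB·BC·BA·ABD·BC
    A ↦ ABD
    B ↦ BC
    C ↦ BA
    D ↦ AB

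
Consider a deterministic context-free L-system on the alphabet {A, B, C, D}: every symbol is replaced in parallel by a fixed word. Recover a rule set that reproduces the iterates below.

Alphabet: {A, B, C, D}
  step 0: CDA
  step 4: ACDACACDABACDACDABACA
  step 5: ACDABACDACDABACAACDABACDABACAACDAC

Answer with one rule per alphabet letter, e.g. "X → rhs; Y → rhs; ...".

  step 4 ⇒ step 5: ACDACACDABACDACDABACA ⇒ AC·D·AB·AC·D·AC·D·AB·AC·A·AC·D·AB·AC·D·AB·AC·A·AC·D·AC
    A ↦ AC
    B ↦ A
    C ↦ D
    D ↦ AB

A->AC, B->A, C->D, D->AB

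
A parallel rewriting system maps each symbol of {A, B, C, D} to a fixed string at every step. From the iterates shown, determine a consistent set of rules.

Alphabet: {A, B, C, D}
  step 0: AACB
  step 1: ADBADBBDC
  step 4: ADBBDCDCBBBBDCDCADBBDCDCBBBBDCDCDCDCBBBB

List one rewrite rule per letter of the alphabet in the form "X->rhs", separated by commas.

A->ADB, B->DC, C->B, D->B

  step 0 ⇒ step 1: AACB ⇒ ADB·ADB·B·DC
    A ↦ ADB
    B ↦ DC
    C ↦ B
    D ↦ B  (constrained at step 1)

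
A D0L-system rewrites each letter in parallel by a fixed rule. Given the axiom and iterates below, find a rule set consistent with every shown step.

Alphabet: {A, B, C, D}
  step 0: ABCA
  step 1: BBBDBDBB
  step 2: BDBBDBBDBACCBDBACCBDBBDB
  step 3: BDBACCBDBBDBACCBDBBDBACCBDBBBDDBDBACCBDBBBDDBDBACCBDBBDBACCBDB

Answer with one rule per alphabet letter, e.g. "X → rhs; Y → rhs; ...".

  step 2 ⇒ step 3: BDBBDBBDBACCBDBACCBDBBDB ⇒ BDB·ACC·BDB·BDB·ACC·BDB·BDB·ACC·BDB·BB·D·D·BDB·ACC·BDB·BB·D·D·BDB·ACC·BDB·BDB·ACC·BDB
    A ↦ BB
    B ↦ BDB
    C ↦ D
    D ↦ ACC

A->BB, B->BDB, C->D, D->ACC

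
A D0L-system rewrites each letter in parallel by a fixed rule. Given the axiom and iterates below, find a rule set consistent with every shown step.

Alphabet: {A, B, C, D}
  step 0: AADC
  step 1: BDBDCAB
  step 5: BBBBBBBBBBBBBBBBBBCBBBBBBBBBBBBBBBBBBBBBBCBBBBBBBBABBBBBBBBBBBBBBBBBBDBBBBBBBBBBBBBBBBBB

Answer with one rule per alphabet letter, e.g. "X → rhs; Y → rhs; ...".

  step 0 ⇒ step 1: AADC ⇒ BD·BD·C·AB
    A ↦ BD
    C ↦ AB
    D ↦ C
    B ↦ BB  (constrained at step 1)

A->BD, B->BB, C->AB, D->C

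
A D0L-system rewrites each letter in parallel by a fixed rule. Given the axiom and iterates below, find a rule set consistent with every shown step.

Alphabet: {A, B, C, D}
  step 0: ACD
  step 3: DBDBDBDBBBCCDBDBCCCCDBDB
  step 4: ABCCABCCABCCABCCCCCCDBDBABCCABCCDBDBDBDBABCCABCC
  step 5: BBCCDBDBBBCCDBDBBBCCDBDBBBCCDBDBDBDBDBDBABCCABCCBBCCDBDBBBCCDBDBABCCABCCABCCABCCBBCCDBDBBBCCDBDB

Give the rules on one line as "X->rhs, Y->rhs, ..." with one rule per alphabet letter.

  step 4 ⇒ step 5: ABCCABCCABCCABCCCCCCDBDBABCCABCCDBDBDBDBABCCABCC ⇒ BB·CC·DB·DB·BB·CC·DB·DB·BB·CC·DB·DB·BB·CC·DB·DB·DB·DB·DB·DB·AB·CC·AB·CC·BB·CC·DB·DB·BB·CC·DB·DB·AB·CC·AB·CC·AB·CC·AB·CC·BB·CC·DB·DB·BB·CC·DB·DB
    A ↦ BB
    B ↦ CC
    C ↦ DB
    D ↦ AB

A->BB, B->CC, C->DB, D->AB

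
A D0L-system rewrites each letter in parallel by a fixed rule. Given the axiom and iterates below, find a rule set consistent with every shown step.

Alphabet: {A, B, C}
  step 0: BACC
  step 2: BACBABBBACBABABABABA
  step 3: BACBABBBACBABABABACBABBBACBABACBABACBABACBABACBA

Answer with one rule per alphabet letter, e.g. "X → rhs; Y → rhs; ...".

  step 2 ⇒ step 3: BACBABBBACBABABABABA ⇒ BA·CBA·BB·BA·CBA·BA·BA·BA·CBA·BB·BA·CBA·BA·CBA·BA·CBA·BA·CBA·BA·CBA
    A ↦ CBA
    B ↦ BA
    C ↦ BB

A->CBA, B->BA, C->BB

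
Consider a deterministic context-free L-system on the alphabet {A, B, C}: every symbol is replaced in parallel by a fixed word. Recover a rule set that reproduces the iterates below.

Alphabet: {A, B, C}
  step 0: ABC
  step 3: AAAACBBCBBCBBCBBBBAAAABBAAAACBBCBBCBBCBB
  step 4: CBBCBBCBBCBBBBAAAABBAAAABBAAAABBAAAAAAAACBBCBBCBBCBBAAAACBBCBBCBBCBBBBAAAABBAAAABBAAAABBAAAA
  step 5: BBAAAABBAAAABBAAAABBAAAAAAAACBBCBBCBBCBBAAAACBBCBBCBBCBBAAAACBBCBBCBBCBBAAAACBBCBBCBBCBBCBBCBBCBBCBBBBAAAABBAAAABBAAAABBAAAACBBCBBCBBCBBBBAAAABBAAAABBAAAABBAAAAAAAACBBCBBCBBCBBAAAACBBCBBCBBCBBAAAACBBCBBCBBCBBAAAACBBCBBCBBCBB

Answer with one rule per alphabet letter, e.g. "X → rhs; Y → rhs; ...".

  step 4 ⇒ step 5: CBBCBBCBBCBBBBAAAABBAAAABBAAAABBAAAAAAAACBBCBBCBBCBBAAAACBBCBBCBBCBBBBAAAABBAAAABBAAAABBAAAA ⇒ BB·AA·AA·BB·AA·AA·BB·AA·AA·BB·AA·AA·AA·AA·CBB·CBB·CBB·CBB·AA·AA·CBB·CBB·CBB·CBB·AA·AA·CBB·CBB·CBB·CBB·AA·AA·CBB·CBB·CBB·CBB·CBB·CBB·CBB·CBB·BB·AA·AA·BB·AA·AA·BB·AA·AA·BB·AA·AA·CBB·CBB·CBB·CBB·BB·AA·AA·BB·AA·AA·BB·AA·AA·BB·AA·AA·AA·AA·CBB·CBB·CBB·CBB·AA·AA·CBB·CBB·CBB·CBB·AA·AA·CBB·CBB·CBB·CBB·AA·AA·CBB·CBB·CBB·CBB
    A ↦ CBB
    B ↦ AA
    C ↦ BB

A->CBB, B->AA, C->BB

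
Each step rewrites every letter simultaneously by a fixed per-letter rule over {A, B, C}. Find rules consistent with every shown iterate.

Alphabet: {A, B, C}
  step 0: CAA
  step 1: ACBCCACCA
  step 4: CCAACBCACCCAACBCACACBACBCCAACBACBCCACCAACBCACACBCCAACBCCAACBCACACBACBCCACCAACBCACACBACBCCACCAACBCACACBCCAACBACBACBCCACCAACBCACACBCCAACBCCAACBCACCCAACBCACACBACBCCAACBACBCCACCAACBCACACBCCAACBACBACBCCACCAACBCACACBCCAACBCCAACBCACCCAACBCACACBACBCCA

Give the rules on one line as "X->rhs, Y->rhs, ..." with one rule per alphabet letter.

  step 0 ⇒ step 1: CAA ⇒ ACB·CCA·CCA
    A ↦ CCA
    C ↦ ACB
    B ↦ CAC  (constrained at step 1)

A->CCA, B->CAC, C->ACB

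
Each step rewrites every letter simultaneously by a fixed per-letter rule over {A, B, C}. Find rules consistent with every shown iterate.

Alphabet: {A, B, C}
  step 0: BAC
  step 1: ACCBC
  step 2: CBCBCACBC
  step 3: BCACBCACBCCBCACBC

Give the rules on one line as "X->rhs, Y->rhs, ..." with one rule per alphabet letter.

A->C, B->AC, C->BC

  step 2 ⇒ step 3: CBCBCACBC ⇒ BC·AC·BC·AC·BC·C·BC·AC·BC
    A ↦ C
    B ↦ AC
    C ↦ BC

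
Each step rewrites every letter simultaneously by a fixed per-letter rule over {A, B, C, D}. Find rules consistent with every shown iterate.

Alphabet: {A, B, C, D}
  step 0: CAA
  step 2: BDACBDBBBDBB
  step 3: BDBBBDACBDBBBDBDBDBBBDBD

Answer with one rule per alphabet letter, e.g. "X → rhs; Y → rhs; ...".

A->BD, B->BD, C->AC, D->BB

  step 2 ⇒ step 3: BDACBDBBBDBB ⇒ BD·BB·BD·AC·BD·BB·BD·BD·BD·BB·BD·BD
    A ↦ BD
    B ↦ BD
    C ↦ AC
    D ↦ BB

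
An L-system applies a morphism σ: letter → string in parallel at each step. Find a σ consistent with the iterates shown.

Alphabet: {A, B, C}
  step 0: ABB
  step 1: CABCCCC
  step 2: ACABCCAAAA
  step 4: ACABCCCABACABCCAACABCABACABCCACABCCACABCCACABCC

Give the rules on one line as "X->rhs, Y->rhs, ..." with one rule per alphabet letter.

A->CAB, B->CC, C->A

  step 1 ⇒ step 2: CABCCCC ⇒ A·CAB·CC·A·A·A·A
    A ↦ CAB
    B ↦ CC
    C ↦ A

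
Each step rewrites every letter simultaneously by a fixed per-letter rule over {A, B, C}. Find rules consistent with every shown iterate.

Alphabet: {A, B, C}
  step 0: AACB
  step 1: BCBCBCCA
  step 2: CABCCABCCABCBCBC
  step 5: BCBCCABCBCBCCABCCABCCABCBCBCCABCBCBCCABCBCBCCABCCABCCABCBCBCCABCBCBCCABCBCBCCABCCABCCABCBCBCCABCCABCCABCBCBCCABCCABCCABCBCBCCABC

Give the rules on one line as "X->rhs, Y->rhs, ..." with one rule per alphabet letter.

  step 1 ⇒ step 2: BCBCBCCA ⇒ CA·BC·CA·BC·CA·BC·BC·BC
    A ↦ BC
    B ↦ CA
    C ↦ BC

A->BC, B->CA, C->BC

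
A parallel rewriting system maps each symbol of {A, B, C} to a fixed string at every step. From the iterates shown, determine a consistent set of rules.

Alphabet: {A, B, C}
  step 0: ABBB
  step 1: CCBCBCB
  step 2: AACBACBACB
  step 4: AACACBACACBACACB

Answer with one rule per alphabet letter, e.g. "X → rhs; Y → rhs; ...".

  step 1 ⇒ step 2: CCBCBCB ⇒ A·A·CB·A·CB·A·CB
    B ↦ CB
    C ↦ A
  step 0 ⇒ step 1: ABBB ⇒ C·CB·CB·CB
    A ↦ C

A->C, B->CB, C->A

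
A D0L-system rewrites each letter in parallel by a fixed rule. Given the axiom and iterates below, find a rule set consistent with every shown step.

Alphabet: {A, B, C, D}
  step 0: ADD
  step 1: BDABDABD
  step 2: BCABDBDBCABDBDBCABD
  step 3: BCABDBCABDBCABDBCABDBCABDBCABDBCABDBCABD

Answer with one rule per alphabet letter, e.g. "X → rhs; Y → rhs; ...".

  step 2 ⇒ step 3: BCABDBDBCABDBDBCABD ⇒ BC·A·BD·BC·ABD·BC·ABD·BC·A·BD·BC·ABD·BC·ABD·BC·A·BD·BC·ABD
    A ↦ BD
    B ↦ BC
    C ↦ A
    D ↦ ABD

A->BD, B->BC, C->A, D->ABD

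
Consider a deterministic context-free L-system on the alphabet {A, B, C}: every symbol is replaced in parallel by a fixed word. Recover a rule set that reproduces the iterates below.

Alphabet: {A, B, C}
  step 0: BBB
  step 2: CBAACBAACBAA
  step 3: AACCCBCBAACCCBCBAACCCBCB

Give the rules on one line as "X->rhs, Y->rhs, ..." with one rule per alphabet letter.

  step 2 ⇒ step 3: CBAACBAACBAA ⇒ A·ACC·CB·CB·A·ACC·CB·CB·A·ACC·CB·CB
    A ↦ CB
    B ↦ ACC
    C ↦ A

A->CB, B->ACC, C->A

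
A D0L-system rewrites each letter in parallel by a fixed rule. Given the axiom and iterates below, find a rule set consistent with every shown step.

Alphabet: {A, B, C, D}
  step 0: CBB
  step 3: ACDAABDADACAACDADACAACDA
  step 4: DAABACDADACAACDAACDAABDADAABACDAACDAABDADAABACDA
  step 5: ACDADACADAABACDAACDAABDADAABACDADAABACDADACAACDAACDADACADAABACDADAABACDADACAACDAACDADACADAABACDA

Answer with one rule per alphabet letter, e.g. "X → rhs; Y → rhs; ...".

A->DA, B->CA, C->AB, D->AC

  step 4 ⇒ step 5: DAABACDADACAACDAACDAABDADAABACDAACDAABDADAABACDA ⇒ AC·DA·DA·CA·DA·AB·AC·DA·AC·DA·AB·DA·DA·AB·AC·DA·DA·AB·AC·DA·DA·CA·AC·DA·AC·DA·DA·CA·DA·AB·AC·DA·DA·AB·AC·DA·DA·CA·AC·DA·AC·DA·DA·CA·DA·AB·AC·DA
    A ↦ DA
    B ↦ CA
    C ↦ AB
    D ↦ AC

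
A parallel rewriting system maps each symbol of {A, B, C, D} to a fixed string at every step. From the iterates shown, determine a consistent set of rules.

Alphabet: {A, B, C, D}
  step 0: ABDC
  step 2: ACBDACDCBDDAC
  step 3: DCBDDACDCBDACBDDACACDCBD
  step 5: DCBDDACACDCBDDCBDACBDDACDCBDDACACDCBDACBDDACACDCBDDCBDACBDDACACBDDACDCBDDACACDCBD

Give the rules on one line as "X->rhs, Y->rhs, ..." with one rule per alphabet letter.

  step 2 ⇒ step 3: ACBDACDCBDDAC ⇒ DC·BD·D·AC·DC·BD·AC·BD·D·AC·AC·DC·BD
    A ↦ DC
    B ↦ D
    C ↦ BD
    D ↦ AC

A->DC, B->D, C->BD, D->AC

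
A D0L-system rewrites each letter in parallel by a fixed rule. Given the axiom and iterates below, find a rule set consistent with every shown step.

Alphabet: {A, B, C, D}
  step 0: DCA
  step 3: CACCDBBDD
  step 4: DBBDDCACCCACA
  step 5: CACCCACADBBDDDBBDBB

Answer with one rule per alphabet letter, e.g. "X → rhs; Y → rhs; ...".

  step 4 ⇒ step 5: DBBDDCACCCACA ⇒ CA·C·C·CA·CA·D·BB·D·D·D·BB·D·BB
    A ↦ BB
    B ↦ C
    C ↦ D
    D ↦ CA

A->BB, B->C, C->D, D->CA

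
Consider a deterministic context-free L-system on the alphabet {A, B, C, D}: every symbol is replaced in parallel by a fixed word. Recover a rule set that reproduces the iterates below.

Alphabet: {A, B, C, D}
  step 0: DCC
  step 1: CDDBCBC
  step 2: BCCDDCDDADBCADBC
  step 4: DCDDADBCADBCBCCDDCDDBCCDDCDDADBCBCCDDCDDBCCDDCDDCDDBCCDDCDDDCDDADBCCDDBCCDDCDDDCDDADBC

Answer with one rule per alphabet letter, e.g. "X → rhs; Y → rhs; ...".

A->D, B->AD, C->BC, D->CDD

  step 1 ⇒ step 2: CDDBCBC ⇒ BC·CDD·CDD·AD·BC·AD·BC
    B ↦ AD
    C ↦ BC
    D ↦ CDD
    A ↦ D  (constrained at step 2)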